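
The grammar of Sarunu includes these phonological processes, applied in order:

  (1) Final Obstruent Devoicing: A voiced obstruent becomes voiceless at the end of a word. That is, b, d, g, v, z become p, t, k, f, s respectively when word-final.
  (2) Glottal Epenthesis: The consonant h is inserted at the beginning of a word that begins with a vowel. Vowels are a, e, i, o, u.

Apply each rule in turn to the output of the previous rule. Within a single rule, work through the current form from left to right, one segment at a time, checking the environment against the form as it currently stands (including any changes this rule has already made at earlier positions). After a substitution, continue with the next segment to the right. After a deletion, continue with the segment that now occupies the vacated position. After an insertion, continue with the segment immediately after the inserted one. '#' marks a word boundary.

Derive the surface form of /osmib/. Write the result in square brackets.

[hosmip]

(1) Final Obstruent Devoicing: [osmib] → [osmip]
(2) Glottal Epenthesis: [osmip] → [hosmip]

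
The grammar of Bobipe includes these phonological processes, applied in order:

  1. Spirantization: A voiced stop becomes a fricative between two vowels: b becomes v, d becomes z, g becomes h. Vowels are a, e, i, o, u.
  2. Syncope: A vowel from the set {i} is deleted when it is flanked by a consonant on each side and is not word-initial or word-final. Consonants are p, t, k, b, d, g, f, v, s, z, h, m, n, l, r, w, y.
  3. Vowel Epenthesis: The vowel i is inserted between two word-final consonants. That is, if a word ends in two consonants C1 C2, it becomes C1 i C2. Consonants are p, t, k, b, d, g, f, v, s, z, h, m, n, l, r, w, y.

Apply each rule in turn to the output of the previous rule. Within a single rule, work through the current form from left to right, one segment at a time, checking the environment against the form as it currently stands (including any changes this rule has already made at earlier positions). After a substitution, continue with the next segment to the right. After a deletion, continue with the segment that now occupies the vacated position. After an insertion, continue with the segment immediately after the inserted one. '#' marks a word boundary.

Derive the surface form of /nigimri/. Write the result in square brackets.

1 Spirantization: [nigimri] → [nihimri]
2 Syncope: [nihimri] → [nhmri]
3 Vowel Epenthesis: no change — [nhmri]

[nhmri]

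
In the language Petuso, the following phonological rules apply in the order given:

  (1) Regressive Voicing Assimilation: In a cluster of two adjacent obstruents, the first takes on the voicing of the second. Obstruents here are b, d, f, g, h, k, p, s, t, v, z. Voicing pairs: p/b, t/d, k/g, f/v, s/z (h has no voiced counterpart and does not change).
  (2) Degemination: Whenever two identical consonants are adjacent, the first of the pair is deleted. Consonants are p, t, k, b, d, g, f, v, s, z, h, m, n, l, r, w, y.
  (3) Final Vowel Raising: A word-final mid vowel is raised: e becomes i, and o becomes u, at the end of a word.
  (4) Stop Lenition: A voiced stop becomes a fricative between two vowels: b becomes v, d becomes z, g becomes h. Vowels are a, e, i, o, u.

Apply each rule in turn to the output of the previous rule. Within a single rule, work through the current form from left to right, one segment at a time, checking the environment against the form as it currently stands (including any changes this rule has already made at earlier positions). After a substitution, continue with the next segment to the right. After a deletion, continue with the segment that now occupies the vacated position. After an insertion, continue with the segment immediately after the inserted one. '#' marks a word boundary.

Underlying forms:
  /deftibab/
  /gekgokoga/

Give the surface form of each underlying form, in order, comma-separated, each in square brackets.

[deftivab], [gehokoha]

/deftibab/:
  (1) Regressive Voicing Assimilation: no change — [deftibab]
  (2) Degemination: no change — [deftibab]
  (3) Final Vowel Raising: no change — [deftibab]
  (4) Stop Lenition: [deftibab] → [deftivab]
/gekgokoga/:
  (1) Regressive Voicing Assimilation: [gekgokoga] → [geggokoga]
  (2) Degemination: [geggokoga] → [gegokoga]
  (3) Final Vowel Raising: no change — [gegokoga]
  (4) Stop Lenition: [gegokoga] → [gehokoha]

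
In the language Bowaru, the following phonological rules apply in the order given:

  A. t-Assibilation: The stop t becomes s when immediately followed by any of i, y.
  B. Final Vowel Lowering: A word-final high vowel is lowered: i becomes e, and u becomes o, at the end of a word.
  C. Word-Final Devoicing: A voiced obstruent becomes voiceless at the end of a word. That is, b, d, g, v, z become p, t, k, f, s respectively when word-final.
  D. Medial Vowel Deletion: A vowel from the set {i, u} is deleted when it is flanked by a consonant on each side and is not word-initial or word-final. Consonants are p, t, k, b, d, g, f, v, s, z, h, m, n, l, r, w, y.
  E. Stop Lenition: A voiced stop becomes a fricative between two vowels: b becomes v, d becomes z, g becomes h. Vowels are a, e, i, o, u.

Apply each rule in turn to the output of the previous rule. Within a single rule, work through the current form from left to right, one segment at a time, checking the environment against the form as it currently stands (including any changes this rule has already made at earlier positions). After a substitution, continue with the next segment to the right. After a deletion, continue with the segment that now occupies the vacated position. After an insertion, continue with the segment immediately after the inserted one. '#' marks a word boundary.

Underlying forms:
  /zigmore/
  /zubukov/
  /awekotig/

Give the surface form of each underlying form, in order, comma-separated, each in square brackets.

[zgmore], [zbkof], [awekosk]

/zigmore/:
  A t-Assibilation: no change — [zigmore]
  B Final Vowel Lowering: no change — [zigmore]
  C Word-Final Devoicing: no change — [zigmore]
  D Medial Vowel Deletion: [zigmore] → [zgmore]
  E Stop Lenition: no change — [zgmore]
/zubukov/:
  A t-Assibilation: no change — [zubukov]
  B Final Vowel Lowering: no change — [zubukov]
  C Word-Final Devoicing: [zubukov] → [zubukof]
  D Medial Vowel Deletion: [zubukof] → [zbkof]
  E Stop Lenition: no change — [zbkof]
/awekotig/:
  A t-Assibilation: [awekotig] → [awekosig]
  B Final Vowel Lowering: no change — [awekosig]
  C Word-Final Devoicing: [awekosig] → [awekosik]
  D Medial Vowel Deletion: [awekosik] → [awekosk]
  E Stop Lenition: no change — [awekosk]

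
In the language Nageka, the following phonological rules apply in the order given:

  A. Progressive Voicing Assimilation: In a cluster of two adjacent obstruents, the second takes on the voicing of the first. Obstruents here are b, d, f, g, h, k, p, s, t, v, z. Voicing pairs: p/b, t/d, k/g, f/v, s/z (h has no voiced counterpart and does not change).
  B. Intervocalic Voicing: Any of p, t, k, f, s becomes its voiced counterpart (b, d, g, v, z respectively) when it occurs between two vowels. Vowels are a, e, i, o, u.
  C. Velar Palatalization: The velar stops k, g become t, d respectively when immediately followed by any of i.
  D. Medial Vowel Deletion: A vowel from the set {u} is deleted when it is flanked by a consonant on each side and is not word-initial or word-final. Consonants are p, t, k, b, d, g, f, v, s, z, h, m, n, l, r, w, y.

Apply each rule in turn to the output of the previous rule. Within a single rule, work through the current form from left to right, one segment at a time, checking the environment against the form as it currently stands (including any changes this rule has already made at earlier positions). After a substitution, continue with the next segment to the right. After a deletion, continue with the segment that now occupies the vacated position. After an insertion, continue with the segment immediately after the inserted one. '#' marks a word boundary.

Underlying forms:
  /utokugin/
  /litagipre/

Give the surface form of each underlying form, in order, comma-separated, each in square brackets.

[udogdin], [lidadipre]

/utokugin/:
  A Progressive Voicing Assimilation: no change — [utokugin]
  B Intervocalic Voicing: [utokugin] → [udogugin]
  C Velar Palatalization: [udogugin] → [udogudin]
  D Medial Vowel Deletion: [udogudin] → [udogdin]
/litagipre/:
  A Progressive Voicing Assimilation: no change — [litagipre]
  B Intervocalic Voicing: [litagipre] → [lidagipre]
  C Velar Palatalization: [lidagipre] → [lidadipre]
  D Medial Vowel Deletion: no change — [lidadipre]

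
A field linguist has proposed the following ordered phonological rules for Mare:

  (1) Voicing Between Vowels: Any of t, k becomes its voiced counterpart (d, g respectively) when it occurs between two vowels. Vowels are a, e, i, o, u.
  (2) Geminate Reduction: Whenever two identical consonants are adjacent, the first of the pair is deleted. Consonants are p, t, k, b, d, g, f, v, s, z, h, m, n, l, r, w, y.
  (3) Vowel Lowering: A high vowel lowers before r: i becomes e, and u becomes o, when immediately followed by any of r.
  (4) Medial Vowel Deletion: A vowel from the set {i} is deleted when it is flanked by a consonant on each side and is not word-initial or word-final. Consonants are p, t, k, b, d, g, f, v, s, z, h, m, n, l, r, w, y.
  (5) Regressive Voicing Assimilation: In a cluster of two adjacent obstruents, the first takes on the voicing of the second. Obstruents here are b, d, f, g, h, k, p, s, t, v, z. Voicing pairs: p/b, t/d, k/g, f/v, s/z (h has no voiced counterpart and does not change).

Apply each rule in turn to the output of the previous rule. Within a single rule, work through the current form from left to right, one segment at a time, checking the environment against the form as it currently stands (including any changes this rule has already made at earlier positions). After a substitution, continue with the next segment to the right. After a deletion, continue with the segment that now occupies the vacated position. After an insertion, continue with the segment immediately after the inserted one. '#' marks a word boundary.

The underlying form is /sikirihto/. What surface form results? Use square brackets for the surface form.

[zgerhto]

(1) Voicing Between Vowels: [sikirihto] → [sigirihto]
(2) Geminate Reduction: no change — [sigirihto]
(3) Vowel Lowering: [sigirihto] → [sigerihto]
(4) Medial Vowel Deletion: [sigerihto] → [sgerhto]
(5) Regressive Voicing Assimilation: [sgerhto] → [zgerhto]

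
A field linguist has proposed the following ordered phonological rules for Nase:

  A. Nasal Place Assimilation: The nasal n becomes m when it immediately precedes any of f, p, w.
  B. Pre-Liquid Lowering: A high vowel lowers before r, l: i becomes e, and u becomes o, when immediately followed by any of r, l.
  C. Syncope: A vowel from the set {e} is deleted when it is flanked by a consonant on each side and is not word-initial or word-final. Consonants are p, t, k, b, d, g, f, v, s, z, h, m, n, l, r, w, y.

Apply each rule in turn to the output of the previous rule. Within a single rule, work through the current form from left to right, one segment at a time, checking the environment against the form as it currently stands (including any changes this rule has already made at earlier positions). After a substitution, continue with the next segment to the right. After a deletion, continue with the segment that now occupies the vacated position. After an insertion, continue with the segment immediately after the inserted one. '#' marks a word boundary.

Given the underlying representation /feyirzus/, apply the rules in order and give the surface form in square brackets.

A Nasal Place Assimilation: no change — [feyirzus]
B Pre-Liquid Lowering: [feyirzus] → [feyerzus]
C Syncope: [feyerzus] → [fyrzus]

[fyrzus]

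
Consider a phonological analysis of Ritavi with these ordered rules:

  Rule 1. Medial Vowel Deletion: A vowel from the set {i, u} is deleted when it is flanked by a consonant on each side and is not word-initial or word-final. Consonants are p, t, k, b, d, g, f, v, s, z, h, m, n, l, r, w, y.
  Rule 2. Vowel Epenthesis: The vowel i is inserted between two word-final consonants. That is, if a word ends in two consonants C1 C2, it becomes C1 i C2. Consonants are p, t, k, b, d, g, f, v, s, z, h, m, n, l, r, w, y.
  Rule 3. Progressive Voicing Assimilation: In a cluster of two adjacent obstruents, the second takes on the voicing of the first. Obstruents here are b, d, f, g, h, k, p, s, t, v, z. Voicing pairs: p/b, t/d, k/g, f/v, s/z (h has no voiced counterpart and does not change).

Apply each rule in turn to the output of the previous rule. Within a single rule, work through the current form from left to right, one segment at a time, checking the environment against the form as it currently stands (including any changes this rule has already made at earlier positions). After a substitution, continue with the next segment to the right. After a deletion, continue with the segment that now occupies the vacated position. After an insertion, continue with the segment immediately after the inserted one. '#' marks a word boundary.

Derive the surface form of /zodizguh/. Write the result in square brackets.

Rule 1 Medial Vowel Deletion: [zodizguh] → [zodzgh]
Rule 2 Vowel Epenthesis: [zodzgh] → [zodzgih]
Rule 3 Progressive Voicing Assimilation: no change — [zodzgih]

[zodzgih]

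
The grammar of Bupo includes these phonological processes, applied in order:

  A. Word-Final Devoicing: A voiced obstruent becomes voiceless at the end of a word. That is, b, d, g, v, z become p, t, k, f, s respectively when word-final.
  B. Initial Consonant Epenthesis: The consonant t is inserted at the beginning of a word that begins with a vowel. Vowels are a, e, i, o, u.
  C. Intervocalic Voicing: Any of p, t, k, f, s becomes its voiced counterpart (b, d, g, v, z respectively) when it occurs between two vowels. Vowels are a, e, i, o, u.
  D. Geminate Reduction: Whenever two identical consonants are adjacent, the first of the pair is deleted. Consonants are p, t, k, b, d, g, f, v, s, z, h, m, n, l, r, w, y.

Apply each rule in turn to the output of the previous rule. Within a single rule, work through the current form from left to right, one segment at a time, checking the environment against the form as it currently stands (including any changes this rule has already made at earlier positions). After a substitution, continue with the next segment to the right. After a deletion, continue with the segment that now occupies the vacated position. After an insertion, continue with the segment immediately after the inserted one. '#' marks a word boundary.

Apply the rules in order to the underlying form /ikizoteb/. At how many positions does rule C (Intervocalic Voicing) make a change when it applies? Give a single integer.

A Word-Final Devoicing: [ikizoteb] → [ikizotep]
B Initial Consonant Epenthesis: [ikizotep] → [tikizotep]
C Intervocalic Voicing: [tikizotep] → [tigizodep]
D Geminate Reduction: no change — [tigizodep]
Rule C changed 2 position(s).

2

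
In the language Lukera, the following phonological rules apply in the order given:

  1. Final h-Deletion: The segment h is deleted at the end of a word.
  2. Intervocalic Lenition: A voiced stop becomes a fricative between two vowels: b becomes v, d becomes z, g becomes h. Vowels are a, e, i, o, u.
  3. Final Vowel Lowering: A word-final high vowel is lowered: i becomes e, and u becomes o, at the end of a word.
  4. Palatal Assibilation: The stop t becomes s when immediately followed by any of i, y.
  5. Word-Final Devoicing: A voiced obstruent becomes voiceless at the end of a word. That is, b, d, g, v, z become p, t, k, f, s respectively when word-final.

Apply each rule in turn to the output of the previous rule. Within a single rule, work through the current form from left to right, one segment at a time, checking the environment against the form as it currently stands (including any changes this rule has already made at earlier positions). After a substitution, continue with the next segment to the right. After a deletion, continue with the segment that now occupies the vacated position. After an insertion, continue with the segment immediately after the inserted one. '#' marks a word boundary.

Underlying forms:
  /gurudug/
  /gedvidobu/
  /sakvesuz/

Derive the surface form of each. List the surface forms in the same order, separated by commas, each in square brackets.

[guruzuk], [gedvizovo], [sakvesus]

/gurudug/:
  1 Final h-Deletion: no change — [gurudug]
  2 Intervocalic Lenition: [gurudug] → [guruzug]
  3 Final Vowel Lowering: no change — [guruzug]
  4 Palatal Assibilation: no change — [guruzug]
  5 Word-Final Devoicing: [guruzug] → [guruzuk]
/gedvidobu/:
  1 Final h-Deletion: no change — [gedvidobu]
  2 Intervocalic Lenition: [gedvidobu] → [gedvizovu]
  3 Final Vowel Lowering: [gedvizovu] → [gedvizovo]
  4 Palatal Assibilation: no change — [gedvizovo]
  5 Word-Final Devoicing: no change — [gedvizovo]
/sakvesuz/:
  1 Final h-Deletion: no change — [sakvesuz]
  2 Intervocalic Lenition: no change — [sakvesuz]
  3 Final Vowel Lowering: no change — [sakvesuz]
  4 Palatal Assibilation: no change — [sakvesuz]
  5 Word-Final Devoicing: [sakvesuz] → [sakvesus]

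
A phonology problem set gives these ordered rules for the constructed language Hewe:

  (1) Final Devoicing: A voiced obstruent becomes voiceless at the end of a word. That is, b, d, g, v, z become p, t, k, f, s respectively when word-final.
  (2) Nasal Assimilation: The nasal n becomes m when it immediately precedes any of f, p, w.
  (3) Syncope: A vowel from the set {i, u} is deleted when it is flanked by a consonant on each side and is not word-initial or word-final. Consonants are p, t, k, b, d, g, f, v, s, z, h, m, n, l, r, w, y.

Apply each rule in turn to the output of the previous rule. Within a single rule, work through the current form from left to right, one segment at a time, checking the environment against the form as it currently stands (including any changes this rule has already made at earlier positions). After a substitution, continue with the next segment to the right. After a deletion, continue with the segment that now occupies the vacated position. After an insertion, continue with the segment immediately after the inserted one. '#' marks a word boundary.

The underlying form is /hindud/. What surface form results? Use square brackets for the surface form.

(1) Final Devoicing: [hindud] → [hindut]
(2) Nasal Assimilation: no change — [hindut]
(3) Syncope: [hindut] → [hndt]

[hndt]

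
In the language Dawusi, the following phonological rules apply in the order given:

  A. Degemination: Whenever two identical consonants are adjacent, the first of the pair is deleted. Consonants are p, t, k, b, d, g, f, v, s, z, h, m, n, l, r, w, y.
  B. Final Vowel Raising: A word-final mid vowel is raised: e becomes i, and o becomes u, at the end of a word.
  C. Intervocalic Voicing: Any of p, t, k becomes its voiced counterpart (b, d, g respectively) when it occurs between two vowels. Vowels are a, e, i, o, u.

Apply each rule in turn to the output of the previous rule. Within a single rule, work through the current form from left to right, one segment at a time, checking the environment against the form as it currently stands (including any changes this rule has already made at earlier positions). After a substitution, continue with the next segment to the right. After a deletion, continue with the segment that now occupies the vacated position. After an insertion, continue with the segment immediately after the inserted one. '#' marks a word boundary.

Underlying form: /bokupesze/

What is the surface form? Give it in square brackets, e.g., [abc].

A Degemination: no change — [bokupesze]
B Final Vowel Raising: [bokupesze] → [bokupeszi]
C Intervocalic Voicing: [bokupeszi] → [bogubeszi]

[bogubeszi]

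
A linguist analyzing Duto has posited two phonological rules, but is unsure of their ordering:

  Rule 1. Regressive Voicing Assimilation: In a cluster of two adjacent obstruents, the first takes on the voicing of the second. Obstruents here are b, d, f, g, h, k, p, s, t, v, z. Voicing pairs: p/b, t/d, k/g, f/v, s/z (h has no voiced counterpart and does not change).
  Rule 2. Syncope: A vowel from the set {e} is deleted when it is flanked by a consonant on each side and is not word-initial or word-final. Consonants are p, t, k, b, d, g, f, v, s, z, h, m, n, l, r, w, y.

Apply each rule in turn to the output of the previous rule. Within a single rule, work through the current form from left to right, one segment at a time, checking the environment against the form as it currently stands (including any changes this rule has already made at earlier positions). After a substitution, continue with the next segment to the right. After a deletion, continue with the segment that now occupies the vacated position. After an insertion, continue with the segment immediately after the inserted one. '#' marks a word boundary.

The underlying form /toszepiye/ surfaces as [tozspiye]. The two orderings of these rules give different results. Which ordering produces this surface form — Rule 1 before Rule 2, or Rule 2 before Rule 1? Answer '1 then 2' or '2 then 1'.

Order 1 then 2:
  1 Regressive Voicing Assimilation: [toszepiye] → [tozzepiye]
  2 Syncope: [tozzepiye] → [tozzpiye]
  result: [tozzpiye]
Order 2 then 1:
  2 Syncope: [toszepiye] → [toszpiye]
  1 Regressive Voicing Assimilation: [toszpiye] → [tozspiye]
  result: [tozspiye]

2 then 1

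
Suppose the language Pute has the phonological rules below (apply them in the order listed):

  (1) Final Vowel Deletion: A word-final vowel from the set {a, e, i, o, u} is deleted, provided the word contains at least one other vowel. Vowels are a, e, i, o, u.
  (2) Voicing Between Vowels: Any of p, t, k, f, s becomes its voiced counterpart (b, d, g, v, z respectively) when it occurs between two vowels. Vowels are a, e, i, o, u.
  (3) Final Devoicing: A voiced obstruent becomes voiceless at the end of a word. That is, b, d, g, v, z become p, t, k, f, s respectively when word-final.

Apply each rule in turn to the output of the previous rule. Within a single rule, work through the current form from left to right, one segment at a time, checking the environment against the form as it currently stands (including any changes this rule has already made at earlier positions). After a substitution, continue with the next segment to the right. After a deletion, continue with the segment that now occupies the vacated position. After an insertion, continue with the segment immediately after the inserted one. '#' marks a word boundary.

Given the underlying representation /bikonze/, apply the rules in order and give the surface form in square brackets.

(1) Final Vowel Deletion: [bikonze] → [bikonz]
(2) Voicing Between Vowels: [bikonz] → [bigonz]
(3) Final Devoicing: [bigonz] → [bigons]

[bigons]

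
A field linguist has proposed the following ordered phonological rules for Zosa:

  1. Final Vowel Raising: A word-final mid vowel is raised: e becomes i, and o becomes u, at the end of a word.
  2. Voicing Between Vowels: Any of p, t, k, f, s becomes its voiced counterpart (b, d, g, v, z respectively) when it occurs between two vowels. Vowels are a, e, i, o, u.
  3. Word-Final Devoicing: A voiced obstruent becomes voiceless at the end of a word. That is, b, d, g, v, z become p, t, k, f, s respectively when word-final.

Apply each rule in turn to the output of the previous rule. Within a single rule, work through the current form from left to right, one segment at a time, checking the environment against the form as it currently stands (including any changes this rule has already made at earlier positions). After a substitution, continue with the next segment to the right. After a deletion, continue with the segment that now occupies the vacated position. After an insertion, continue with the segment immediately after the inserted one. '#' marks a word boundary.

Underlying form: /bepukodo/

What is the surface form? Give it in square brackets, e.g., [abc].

[bebugodu]

1 Final Vowel Raising: [bepukodo] → [bepukodu]
2 Voicing Between Vowels: [bepukodu] → [bebugodu]
3 Word-Final Devoicing: no change — [bebugodu]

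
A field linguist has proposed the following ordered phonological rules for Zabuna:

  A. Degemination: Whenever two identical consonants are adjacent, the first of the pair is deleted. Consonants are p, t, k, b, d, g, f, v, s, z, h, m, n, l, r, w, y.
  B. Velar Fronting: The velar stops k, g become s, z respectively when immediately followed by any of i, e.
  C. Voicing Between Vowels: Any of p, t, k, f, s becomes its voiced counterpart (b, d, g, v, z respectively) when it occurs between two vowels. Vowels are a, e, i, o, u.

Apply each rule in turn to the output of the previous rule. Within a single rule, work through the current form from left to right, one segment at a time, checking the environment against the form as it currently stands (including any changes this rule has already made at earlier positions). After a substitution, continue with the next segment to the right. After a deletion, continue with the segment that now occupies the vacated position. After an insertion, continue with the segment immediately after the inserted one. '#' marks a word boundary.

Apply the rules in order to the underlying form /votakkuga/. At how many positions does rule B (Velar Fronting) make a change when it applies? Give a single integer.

0

A Degemination: [votakkuga] → [votakuga]
B Velar Fronting: no change — [votakuga]
C Voicing Between Vowels: [votakuga] → [vodaguga]
Rule B changed 0 position(s).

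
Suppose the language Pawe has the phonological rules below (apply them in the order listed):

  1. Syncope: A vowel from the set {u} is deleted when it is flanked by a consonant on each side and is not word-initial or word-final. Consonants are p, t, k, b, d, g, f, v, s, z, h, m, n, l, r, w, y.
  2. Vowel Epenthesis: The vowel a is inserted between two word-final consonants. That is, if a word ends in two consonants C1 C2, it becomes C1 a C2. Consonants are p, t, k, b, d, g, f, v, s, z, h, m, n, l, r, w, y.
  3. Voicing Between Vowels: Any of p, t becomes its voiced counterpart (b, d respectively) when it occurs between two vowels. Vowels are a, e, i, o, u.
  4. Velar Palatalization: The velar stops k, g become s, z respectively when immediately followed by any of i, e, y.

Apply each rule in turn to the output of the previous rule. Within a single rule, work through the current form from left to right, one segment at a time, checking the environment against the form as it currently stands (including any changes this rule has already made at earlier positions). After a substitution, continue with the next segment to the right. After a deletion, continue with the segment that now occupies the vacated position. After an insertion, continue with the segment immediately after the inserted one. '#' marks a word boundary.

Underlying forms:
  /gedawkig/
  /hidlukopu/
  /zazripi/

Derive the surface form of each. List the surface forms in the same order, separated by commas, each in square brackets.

[zedawsig], [hidlkobu], [zazribi]

/gedawkig/:
  1 Syncope: no change — [gedawkig]
  2 Vowel Epenthesis: no change — [gedawkig]
  3 Voicing Between Vowels: no change — [gedawkig]
  4 Velar Palatalization: [gedawkig] → [zedawsig]
/hidlukopu/:
  1 Syncope: [hidlukopu] → [hidlkopu]
  2 Vowel Epenthesis: no change — [hidlkopu]
  3 Voicing Between Vowels: [hidlkopu] → [hidlkobu]
  4 Velar Palatalization: no change — [hidlkobu]
/zazripi/:
  1 Syncope: no change — [zazripi]
  2 Vowel Epenthesis: no change — [zazripi]
  3 Voicing Between Vowels: [zazripi] → [zazribi]
  4 Velar Palatalization: no change — [zazribi]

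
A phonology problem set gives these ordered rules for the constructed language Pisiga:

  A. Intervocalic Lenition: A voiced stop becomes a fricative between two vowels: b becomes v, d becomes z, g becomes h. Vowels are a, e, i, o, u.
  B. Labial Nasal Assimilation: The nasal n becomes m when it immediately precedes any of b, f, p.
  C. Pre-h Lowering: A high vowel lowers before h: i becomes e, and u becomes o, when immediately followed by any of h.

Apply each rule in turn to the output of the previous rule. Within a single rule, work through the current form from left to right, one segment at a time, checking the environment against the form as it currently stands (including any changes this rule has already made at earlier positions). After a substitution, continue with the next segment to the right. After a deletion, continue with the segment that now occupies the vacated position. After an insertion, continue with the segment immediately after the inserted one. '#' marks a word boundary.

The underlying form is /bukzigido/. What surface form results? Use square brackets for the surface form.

[bukzehizo]

A Intervocalic Lenition: [bukzigido] → [bukzihizo]
B Labial Nasal Assimilation: no change — [bukzihizo]
C Pre-h Lowering: [bukzihizo] → [bukzehizo]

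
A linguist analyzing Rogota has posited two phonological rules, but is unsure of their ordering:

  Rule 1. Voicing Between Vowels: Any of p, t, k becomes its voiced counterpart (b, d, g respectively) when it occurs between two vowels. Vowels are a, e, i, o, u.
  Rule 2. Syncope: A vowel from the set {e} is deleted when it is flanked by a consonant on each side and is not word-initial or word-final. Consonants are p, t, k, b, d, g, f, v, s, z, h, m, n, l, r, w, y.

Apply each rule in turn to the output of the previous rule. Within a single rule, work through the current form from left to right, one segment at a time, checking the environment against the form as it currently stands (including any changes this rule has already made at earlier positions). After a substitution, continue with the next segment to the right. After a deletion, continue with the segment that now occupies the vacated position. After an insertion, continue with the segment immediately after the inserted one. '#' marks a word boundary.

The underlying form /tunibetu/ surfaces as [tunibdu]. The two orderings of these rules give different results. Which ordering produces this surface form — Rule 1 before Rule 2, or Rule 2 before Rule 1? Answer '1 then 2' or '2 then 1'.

Order 1 then 2:
  1 Voicing Between Vowels: [tunibetu] → [tunibedu]
  2 Syncope: [tunibedu] → [tunibdu]
  result: [tunibdu]
Order 2 then 1:
  2 Syncope: [tunibetu] → [tunibtu]
  1 Voicing Between Vowels: no change — [tunibtu]
  result: [tunibtu]

1 then 2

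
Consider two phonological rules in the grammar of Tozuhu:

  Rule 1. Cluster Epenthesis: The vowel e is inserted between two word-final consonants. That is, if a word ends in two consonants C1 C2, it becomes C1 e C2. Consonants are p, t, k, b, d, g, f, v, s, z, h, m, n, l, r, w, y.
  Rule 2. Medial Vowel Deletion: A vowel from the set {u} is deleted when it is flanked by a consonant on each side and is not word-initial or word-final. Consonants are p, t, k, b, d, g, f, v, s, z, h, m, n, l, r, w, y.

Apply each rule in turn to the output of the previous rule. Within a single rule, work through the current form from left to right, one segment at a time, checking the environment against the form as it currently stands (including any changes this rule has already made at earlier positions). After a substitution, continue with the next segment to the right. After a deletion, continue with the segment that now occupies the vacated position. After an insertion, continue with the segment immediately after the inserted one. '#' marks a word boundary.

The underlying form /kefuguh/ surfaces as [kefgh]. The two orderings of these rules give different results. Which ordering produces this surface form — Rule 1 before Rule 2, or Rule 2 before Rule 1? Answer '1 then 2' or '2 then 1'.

Order 1 then 2:
  1 Cluster Epenthesis: no change — [kefuguh]
  2 Medial Vowel Deletion: [kefuguh] → [kefgh]
  result: [kefgh]
Order 2 then 1:
  2 Medial Vowel Deletion: [kefuguh] → [kefgh]
  1 Cluster Epenthesis: [kefgh] → [kefgeh]
  result: [kefgeh]

1 then 2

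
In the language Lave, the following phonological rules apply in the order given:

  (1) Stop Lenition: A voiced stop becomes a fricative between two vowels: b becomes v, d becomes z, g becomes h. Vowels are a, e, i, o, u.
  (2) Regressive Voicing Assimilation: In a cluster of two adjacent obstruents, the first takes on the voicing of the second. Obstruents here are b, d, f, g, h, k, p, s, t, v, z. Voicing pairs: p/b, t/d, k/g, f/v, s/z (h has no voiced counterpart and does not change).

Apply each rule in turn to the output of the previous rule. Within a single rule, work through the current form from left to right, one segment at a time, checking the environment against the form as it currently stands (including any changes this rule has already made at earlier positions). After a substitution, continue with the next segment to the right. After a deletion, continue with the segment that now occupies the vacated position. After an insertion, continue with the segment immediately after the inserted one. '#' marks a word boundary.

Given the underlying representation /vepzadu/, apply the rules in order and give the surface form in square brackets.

(1) Stop Lenition: [vepzadu] → [vepzazu]
(2) Regressive Voicing Assimilation: [vepzazu] → [vebzazu]

[vebzazu]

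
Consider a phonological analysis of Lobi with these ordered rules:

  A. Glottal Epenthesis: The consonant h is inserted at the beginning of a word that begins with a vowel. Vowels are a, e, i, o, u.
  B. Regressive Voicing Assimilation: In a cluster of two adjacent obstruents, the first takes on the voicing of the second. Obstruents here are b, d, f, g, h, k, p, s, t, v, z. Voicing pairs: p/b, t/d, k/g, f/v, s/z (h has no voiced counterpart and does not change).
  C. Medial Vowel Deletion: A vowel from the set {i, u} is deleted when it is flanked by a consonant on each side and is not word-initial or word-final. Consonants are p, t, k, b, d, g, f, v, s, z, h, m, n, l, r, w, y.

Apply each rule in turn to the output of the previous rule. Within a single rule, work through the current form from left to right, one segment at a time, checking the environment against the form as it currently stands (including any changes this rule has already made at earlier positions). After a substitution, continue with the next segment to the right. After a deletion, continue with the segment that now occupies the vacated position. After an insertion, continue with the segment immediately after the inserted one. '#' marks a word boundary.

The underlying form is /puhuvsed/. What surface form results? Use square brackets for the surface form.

A Glottal Epenthesis: no change — [puhuvsed]
B Regressive Voicing Assimilation: [puhuvsed] → [puhufsed]
C Medial Vowel Deletion: [puhufsed] → [phfsed]

[phfsed]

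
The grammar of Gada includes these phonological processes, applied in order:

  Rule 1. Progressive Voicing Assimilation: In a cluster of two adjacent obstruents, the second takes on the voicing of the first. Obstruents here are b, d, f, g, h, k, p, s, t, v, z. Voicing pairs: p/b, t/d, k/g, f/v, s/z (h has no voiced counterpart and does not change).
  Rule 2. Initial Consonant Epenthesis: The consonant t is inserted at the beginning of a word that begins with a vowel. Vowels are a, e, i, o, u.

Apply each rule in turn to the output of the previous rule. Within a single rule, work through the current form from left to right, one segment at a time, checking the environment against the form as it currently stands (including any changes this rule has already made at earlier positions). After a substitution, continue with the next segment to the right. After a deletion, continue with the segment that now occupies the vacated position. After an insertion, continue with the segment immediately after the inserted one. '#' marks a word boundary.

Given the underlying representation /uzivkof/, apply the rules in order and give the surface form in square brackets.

Rule 1 Progressive Voicing Assimilation: [uzivkof] → [uzivgof]
Rule 2 Initial Consonant Epenthesis: [uzivgof] → [tuzivgof]

[tuzivgof]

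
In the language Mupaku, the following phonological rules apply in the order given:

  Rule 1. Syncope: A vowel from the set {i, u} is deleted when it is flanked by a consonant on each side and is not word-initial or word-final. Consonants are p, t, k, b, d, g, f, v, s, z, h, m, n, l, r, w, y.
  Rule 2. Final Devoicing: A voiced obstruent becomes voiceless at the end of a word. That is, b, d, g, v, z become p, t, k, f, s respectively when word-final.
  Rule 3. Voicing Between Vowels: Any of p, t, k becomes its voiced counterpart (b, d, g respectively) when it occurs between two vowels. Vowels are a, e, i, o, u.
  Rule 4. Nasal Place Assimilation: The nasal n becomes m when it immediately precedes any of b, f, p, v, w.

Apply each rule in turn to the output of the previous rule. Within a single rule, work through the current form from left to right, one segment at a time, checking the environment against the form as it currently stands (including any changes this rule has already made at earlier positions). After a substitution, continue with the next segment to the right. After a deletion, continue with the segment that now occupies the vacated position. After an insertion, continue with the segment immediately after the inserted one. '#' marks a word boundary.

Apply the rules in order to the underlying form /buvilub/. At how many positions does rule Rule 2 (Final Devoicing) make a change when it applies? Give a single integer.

Rule 1 Syncope: [buvilub] → [bvlb]
Rule 2 Final Devoicing: [bvlb] → [bvlp]
Rule 3 Voicing Between Vowels: no change — [bvlp]
Rule 4 Nasal Place Assimilation: no change — [bvlp]
Rule Rule 2 changed 1 position(s).

1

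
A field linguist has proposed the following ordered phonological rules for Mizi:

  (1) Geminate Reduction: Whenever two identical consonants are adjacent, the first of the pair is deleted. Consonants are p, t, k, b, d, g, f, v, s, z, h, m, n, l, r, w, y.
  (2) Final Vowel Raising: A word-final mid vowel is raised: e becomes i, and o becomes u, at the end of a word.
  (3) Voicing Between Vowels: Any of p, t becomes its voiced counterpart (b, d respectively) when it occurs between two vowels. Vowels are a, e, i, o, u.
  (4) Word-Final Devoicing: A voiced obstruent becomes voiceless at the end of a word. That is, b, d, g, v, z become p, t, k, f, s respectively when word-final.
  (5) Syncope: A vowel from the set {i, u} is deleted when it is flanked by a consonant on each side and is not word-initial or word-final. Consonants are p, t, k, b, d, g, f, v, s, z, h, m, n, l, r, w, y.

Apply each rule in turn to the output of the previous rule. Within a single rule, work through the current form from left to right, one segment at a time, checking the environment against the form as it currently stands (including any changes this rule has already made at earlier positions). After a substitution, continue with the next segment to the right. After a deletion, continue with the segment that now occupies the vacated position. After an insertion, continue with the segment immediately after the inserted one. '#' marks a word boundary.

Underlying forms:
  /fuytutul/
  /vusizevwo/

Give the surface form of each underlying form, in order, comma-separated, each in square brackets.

[fytdl], [vszevwu]

/fuytutul/:
  (1) Geminate Reduction: no change — [fuytutul]
  (2) Final Vowel Raising: no change — [fuytutul]
  (3) Voicing Between Vowels: [fuytutul] → [fuytudul]
  (4) Word-Final Devoicing: no change — [fuytudul]
  (5) Syncope: [fuytudul] → [fytdl]
/vusizevwo/:
  (1) Geminate Reduction: no change — [vusizevwo]
  (2) Final Vowel Raising: [vusizevwo] → [vusizevwu]
  (3) Voicing Between Vowels: no change — [vusizevwu]
  (4) Word-Final Devoicing: no change — [vusizevwu]
  (5) Syncope: [vusizevwu] → [vszevwu]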